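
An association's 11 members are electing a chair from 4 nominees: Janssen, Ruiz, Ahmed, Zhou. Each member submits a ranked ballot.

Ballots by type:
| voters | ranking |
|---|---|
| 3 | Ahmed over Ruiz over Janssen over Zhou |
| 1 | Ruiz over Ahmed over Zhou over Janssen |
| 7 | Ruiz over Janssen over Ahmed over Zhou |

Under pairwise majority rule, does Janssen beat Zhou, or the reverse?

Janssen

Ballots ranking Janssen above Zhou: 3 + 7 = 10.
Ballots ranking Zhou above Janssen: 11 − 10 = 1.
Janssen wins the head-to-head 10–1.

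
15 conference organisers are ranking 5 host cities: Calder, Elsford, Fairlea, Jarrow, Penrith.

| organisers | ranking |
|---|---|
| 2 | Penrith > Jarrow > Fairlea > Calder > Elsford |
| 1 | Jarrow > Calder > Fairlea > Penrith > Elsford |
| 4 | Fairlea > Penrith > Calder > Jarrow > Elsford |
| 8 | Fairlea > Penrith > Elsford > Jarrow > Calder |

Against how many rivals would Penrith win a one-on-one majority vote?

Penrith against each rival (15 organisers):
Penrith vs Calder: Penrith wins 14–1.
Penrith vs Elsford: Penrith preferred on 2+1+4+8 = 15 ballots; Penrith wins 15–0.
Penrith–Fairlea: Fairlea 13–2.
Penrith vs Jarrow: 2+4+8 = 14 for Penrith, 1 for Jarrow — Penrith by 14–1.
Penrith beats Calder, Elsford, Jarrow; loses to Fairlea — 3 pairwise wins.

3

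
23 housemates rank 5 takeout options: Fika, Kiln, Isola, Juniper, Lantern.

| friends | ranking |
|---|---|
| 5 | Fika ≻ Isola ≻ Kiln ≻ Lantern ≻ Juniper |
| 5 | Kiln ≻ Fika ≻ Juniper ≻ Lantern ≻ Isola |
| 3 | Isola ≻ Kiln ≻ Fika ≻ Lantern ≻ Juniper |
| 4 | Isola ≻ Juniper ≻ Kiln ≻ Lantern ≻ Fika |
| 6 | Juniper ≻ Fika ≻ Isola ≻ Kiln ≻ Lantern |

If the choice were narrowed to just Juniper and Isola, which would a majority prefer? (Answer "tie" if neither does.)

Ballots ranking Juniper above Isola: 5 + 6 = 11.
Ballots ranking Isola above Juniper: 23 − 11 = 12.
Isola wins the head-to-head 12–11.

Isola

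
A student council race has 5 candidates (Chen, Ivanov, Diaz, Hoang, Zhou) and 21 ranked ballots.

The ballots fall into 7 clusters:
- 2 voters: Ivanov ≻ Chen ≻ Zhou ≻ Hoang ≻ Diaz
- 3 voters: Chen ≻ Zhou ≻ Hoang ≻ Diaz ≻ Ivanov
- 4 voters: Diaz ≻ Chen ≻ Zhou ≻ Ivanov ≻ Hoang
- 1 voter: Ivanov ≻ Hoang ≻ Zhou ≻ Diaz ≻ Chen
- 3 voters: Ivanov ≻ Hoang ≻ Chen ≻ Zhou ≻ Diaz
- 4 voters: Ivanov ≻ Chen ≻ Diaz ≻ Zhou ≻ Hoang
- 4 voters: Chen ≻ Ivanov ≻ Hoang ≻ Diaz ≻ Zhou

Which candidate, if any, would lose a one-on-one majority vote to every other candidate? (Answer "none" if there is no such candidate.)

Head-to-head results (21 voters):
Chen vs Ivanov: Chen is ranked higher on 3+4+4 = 11 ballots, Ivanov on 10. Chen wins 11–10.
Chen vs Diaz: Chen wins 16–5.
Chen vs Hoang: Chen wins 17–4.
Chen vs Zhou: 20 to 1, Chen.
Ivanov vs Diaz: Ivanov, 14–7.
Ivanov vs Hoang: Ivanov is ranked higher on 2+4+1+3+4+4 = 18 ballots, Hoang on 3. Ivanov wins 18–3.
Ivanov vs Zhou: Ivanov, 14–7.
Diaz vs Hoang: Hoang wins 13–8.
Diaz vs Zhou: Diaz wins 12–9.
Hoang vs Zhou: Hoang preferred on 1+3+4 = 8 ballots; Zhou wins 13–8.
Every candidate wins at least one matchup (Chen beats Ivanov; Ivanov beats Diaz; Diaz beats Zhou; Hoang beats Diaz; Zhou beats Hoang), so there is no Condorcet loser.

none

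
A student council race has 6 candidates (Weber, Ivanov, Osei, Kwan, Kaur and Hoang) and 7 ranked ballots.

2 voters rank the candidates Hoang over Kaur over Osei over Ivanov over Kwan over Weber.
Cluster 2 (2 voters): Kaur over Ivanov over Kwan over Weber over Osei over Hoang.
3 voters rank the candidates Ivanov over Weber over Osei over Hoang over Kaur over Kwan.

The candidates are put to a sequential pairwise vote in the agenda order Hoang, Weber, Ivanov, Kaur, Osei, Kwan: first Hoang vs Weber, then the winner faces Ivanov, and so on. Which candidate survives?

Kaur

Round 1: Hoang vs Weber — 2–5, Weber advances.
Round 2: Weber vs Ivanov — 0–7, Ivanov advances.
Round 3: Ivanov vs Kaur — 3–4, Kaur advances.
Round 4: Kaur vs Osei — 4–3, Kaur advances.
Round 5: Kaur vs Kwan — 7–0, Kaur advances.
Kaur survives the agenda.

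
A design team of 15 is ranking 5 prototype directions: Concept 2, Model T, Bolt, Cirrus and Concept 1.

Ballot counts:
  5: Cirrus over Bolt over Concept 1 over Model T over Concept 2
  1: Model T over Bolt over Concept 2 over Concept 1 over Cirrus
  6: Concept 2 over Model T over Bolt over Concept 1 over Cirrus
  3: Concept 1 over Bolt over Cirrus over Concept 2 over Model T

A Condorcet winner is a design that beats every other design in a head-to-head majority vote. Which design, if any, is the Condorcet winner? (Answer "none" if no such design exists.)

Bolt

Head-to-head results (15 engineers):
Concept 2 vs Model T: Concept 2 is ranked higher on 6+3 = 9 ballots, Model T on 6. Concept 2 wins 9–6.
Concept 2 vs Bolt: 6 for Concept 2, 9 for Bolt — Bolt by 9–6.
Concept 2 vs Cirrus: Concept 2 preferred on 1+6 = 7 ballots; Cirrus wins 8–7.
Concept 2 vs Concept 1: Concept 2 is ranked higher on 1+6 = 7 ballots, Concept 1 on 8. Concept 1 wins 8–7.
Model T vs Bolt: 7 to 8, Bolt.
Model T vs Cirrus: Model T preferred on 1+6 = 7 ballots; Cirrus wins 8–7.
Model T vs Concept 1: Model T is ranked higher on 1+6 = 7 ballots, Concept 1 on 8. Concept 1 wins 8–7.
Bolt vs Cirrus: Bolt preferred on 1+6+3 = 10 ballots; Bolt wins 10–5.
Bolt vs Concept 1: 5+1+6 = 12 for Bolt, 3 for Concept 1 — Bolt by 12–3.
Cirrus vs Concept 1: Cirrus is ranked higher on 5 ballots, Concept 1 on 10. Concept 1 wins 10–5.
Bolt beats each of Concept 2, Model T, Cirrus, Concept 1 — Bolt is the Condorcet winner.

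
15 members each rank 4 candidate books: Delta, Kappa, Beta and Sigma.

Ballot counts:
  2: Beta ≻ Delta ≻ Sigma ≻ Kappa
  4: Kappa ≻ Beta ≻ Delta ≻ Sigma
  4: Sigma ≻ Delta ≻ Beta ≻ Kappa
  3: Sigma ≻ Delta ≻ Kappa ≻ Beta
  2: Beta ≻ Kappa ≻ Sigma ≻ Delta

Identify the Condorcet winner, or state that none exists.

Beta

Pairwise majorities:
Delta vs Kappa: Delta, 9–6.
Delta vs Beta: Beta, 8–7.
Delta vs Sigma: Sigma, 9–6.
Kappa vs Beta: Beta wins 8–7.
Kappa–Sigma: Sigma 9–6.
Beta vs Sigma: Beta wins 8–7.
Beta wins every pairwise contest, so Beta is the Condorcet winner.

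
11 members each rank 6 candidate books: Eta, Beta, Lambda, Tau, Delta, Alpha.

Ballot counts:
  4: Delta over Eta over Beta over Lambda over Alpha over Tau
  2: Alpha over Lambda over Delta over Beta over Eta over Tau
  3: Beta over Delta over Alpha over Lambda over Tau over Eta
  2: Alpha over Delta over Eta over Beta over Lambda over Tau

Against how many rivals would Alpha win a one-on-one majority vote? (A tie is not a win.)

3

Alpha against each rival (11 members):
Alpha vs Eta: Alpha wins 7–4.
Alpha vs Beta: Beta, 7–4.
Alpha–Lambda: Alpha 7–4.
Alpha–Tau: Alpha 11–0.
Alpha vs Delta: Delta wins 7–4.
Alpha beats Eta, Lambda, Tau; loses to Beta, Delta — 3 pairwise wins.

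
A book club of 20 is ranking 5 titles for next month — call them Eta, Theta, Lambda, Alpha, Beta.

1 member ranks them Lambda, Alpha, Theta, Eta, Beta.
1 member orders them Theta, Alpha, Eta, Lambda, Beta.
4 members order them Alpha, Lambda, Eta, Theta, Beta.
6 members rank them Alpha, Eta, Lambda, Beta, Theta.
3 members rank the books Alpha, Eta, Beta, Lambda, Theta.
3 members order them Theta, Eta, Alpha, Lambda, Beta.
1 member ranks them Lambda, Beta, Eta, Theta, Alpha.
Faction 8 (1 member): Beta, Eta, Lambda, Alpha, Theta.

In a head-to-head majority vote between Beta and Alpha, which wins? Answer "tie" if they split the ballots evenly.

Ballots ranking Beta above Alpha: 1 + 1 = 2.
Ballots ranking Alpha above Beta: 20 − 2 = 18.
Alpha wins the head-to-head 18–2.

Alpha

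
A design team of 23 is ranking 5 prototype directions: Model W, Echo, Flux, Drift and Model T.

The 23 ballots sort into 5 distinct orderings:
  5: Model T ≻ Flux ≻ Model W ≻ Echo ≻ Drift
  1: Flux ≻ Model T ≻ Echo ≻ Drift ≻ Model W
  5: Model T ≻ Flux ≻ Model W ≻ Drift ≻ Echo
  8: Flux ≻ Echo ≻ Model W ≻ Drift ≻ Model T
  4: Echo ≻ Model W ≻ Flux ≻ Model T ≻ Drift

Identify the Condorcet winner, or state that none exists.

Check each pair by majority over 23 ballots:
Model W vs Echo: Echo, 13–10.
Model W vs Flux: Flux wins 19–4.
Model W vs Drift: Model W, 22–1.
Model W vs Model T: Model W wins 12–11.
Echo vs Flux: Echo is ranked higher on 4 ballots, Flux on 19. Flux wins 19–4.
Echo vs Drift: 18 to 5, Echo.
Echo vs Model T: 8+4 = 12 for Echo, 11 for Model T — Echo by 12–11.
Flux vs Drift: 23 to 0, Flux.
Flux vs Model T: Flux wins 13–10.
Drift vs Model T: Model T wins 15–8.
Flux wins every pairwise contest, so Flux is the Condorcet winner.

Flux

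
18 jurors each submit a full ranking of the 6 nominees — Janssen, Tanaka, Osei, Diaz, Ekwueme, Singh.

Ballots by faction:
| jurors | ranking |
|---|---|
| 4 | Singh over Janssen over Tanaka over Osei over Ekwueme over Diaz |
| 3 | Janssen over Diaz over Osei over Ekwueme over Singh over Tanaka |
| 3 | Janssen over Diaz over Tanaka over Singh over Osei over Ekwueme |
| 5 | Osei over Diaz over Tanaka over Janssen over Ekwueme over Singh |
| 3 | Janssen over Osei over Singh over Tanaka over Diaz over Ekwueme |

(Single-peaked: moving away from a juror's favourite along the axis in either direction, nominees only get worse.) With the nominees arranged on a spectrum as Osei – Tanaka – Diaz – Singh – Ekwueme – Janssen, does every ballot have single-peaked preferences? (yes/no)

no

Axis positions: Osei=1, Tanaka=2, Diaz=3, Singh=4, Ekwueme=5, Janssen=6.
Faction 1: ranking walks positions 4-6-2-1-5-3; Janssen is ranked above Ekwueme even though Ekwueme lies between Janssen and the peak Singh on the axis — preferences dip and rise again. Not single-peaked.
Faction 2: ranking walks positions 6-3-1-5-4-2; Diaz is ranked above Ekwueme even though Ekwueme lies between Diaz and the peak Janssen on the axis — preferences dip and rise again. Not single-peaked.
Faction 3: ranking walks positions 6-3-2-4-1-5; Diaz is ranked above Ekwueme even though Ekwueme lies between Diaz and the peak Janssen on the axis — preferences dip and rise again. Not single-peaked.
Faction 4: ranking walks positions 1-3-2-6-5-4; Diaz is ranked above Tanaka even though Tanaka lies between Diaz and the peak Osei on the axis — preferences dip and rise again. Not single-peaked.
Faction 5: ranking walks positions 6-1-4-2-3-5; Osei is ranked above Ekwueme even though Ekwueme lies between Osei and the peak Janssen on the axis — preferences dip and rise again. Not single-peaked.
Faction 1 violates single-peakedness, so the profile is not single-peaked on this axis.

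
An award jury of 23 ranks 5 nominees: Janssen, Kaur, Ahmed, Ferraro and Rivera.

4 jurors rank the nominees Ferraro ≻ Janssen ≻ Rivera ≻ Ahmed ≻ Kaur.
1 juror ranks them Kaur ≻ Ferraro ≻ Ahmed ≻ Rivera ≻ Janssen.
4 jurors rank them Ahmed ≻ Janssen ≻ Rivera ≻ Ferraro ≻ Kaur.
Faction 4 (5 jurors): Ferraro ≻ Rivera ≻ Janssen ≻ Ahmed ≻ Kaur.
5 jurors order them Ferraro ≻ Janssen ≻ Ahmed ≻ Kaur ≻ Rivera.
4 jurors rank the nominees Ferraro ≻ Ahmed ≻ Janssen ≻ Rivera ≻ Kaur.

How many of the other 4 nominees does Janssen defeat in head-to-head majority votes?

Janssen against each rival (23 jurors):
Janssen vs Kaur: Janssen wins 22–1.
Janssen vs Ahmed: Janssen wins 14–9.
Janssen vs Ferraro: 4 to 19, Ferraro.
Janssen vs Rivera: Janssen preferred on 4+4+5+4 = 17 ballots; Janssen wins 17–6.
Janssen beats Kaur, Ahmed, Rivera; loses to Ferraro — 3 pairwise wins.

3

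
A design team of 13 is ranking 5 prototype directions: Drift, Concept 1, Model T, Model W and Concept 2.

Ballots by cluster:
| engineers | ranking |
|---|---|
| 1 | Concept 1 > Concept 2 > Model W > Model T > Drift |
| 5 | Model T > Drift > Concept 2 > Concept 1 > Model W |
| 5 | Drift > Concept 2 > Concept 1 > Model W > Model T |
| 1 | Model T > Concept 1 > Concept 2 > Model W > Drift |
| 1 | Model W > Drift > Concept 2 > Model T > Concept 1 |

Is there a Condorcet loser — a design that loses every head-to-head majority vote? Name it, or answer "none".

none

Pairwise majorities:
Drift–Concept 1: Drift 11–2.
Drift–Model T: Model T 7–6.
Drift vs Model W: 5+5 = 10 for Drift, 3 for Model W — Drift by 10–3.
Drift vs Concept 2: Drift preferred on 5+5+1 = 11 ballots; Drift wins 11–2.
Concept 1 vs Model T: 6 to 7, Model T.
Concept 1 vs Model W: Concept 1 wins 12–1.
Concept 1 vs Concept 2: 1+1 = 2 for Concept 1, 11 for Concept 2 — Concept 2 by 11–2.
Model T vs Model W: Model T is ranked higher on 5+1 = 6 ballots, Model W on 7. Model W wins 7–6.
Model T–Concept 2: Concept 2 7–6.
Model W vs Concept 2: Model W is ranked higher on 1 ballot, Concept 2 on 12. Concept 2 wins 12–1.
Each design has at least one pairwise win (Drift beats Concept 1; Concept 1 beats Model W; Model T beats Drift; Model W beats Model T; Concept 2 beats Concept 1) — no Condorcet loser.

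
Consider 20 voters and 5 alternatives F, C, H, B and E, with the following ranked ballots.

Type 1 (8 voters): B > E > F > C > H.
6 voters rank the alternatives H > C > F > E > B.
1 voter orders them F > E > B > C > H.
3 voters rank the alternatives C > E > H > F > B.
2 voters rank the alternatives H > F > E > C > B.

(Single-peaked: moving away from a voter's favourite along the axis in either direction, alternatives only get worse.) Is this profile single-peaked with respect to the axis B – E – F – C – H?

Axis positions: B=1, E=2, F=3, C=4, H=5.
Type 1 (peak B at position 1): ranking walks positions 1-2-3-4-5, expanding outward from the peak — single-peaked.
Type 2 (peak H at position 5): ranking walks positions 5-4-3-2-1, expanding outward from the peak — single-peaked.
Type 3 (peak F at position 3): ranking walks positions 3-2-1-4-5, expanding outward from the peak — single-peaked.
Type 4: ranking walks positions 4-2-5-3-1; E is ranked above F even though F lies between E and the peak C on the axis — preferences dip and rise again. Not single-peaked.
Type 5: ranking walks positions 5-3-2-4-1; F is ranked above C even though C lies between F and the peak H on the axis — preferences dip and rise again. Not single-peaked.
Type 4 violates single-peakedness, so the profile is not single-peaked on this axis.

no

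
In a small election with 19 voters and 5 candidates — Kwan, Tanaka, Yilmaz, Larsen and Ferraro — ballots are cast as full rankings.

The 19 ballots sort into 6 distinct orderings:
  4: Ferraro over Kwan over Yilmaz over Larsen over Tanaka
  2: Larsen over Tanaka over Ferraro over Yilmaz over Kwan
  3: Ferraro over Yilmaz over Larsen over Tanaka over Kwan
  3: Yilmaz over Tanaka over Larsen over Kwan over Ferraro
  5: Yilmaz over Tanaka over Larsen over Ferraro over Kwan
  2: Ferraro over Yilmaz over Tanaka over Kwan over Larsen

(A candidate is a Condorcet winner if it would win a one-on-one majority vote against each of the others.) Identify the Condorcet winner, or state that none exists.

Pairwise majorities:
Kwan vs Tanaka: Kwan preferred on 4 ballots; Tanaka wins 15–4.
Kwan vs Yilmaz: Kwan is ranked higher on 4 ballots, Yilmaz on 15. Yilmaz wins 15–4.
Kwan vs Larsen: Kwan is ranked higher on 4+2 = 6 ballots, Larsen on 13. Larsen wins 13–6.
Kwan vs Ferraro: 3 for Kwan, 16 for Ferraro — Ferraro by 16–3.
Tanaka vs Yilmaz: Tanaka preferred on 2 ballots; Yilmaz wins 17–2.
Tanaka vs Larsen: 3+5+2 = 10 for Tanaka, 9 for Larsen — Tanaka by 10–9.
Tanaka vs Ferraro: 10 to 9, Tanaka.
Yilmaz vs Larsen: 17 to 2, Yilmaz.
Yilmaz vs Ferraro: Yilmaz preferred on 3+5 = 8 ballots; Ferraro wins 11–8.
Larsen vs Ferraro: Larsen preferred on 2+3+5 = 10 ballots; Larsen wins 10–9.
Each candidate drops at least one matchup (Kwan loses to Tanaka; Tanaka loses to Yilmaz; Yilmaz loses to Ferraro; Larsen loses to Tanaka; Ferraro loses to Tanaka); the cycle Tanaka beats Ferraro beats Yilmaz beats Tanaka rules out a Condorcet winner.

none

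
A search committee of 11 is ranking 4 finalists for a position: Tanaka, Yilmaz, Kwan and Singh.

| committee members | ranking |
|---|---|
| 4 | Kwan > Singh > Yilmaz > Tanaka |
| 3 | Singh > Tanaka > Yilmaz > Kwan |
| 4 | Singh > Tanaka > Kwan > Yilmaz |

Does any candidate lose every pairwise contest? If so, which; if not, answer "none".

Yilmaz

Head-to-head results (11 committee members):
Tanaka vs Yilmaz: Tanaka, 7–4.
Tanaka vs Kwan: Tanaka preferred on 3+4 = 7 ballots; Tanaka wins 7–4.
Tanaka–Singh: Singh 11–0.
Yilmaz vs Kwan: Yilmaz is ranked higher on 3 ballots, Kwan on 8. Kwan wins 8–3.
Yilmaz vs Singh: Yilmaz is ranked higher on 0 ballots, Singh on 11. Singh wins 11–0.
Kwan vs Singh: 4 for Kwan, 7 for Singh — Singh by 7–4.
Yilmaz is beaten in every head-to-head and is the Condorcet loser.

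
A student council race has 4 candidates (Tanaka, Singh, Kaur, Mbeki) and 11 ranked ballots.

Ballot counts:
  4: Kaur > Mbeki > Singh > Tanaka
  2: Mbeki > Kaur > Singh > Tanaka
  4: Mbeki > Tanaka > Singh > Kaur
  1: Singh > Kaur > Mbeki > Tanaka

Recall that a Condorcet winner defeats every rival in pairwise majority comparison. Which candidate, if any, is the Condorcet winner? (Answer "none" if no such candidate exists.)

Check each pair by majority over 11 ballots:
Tanaka vs Singh: 4 to 7, Singh.
Tanaka–Kaur: Kaur 7–4.
Tanaka vs Mbeki: Mbeki, 11–0.
Singh–Kaur: Kaur 6–5.
Singh vs Mbeki: Mbeki, 10–1.
Kaur vs Mbeki: Kaur is ranked higher on 4+1 = 5 ballots, Mbeki on 6. Mbeki wins 6–5.
Mbeki wins every pairwise contest, so Mbeki is the Condorcet winner.

Mbeki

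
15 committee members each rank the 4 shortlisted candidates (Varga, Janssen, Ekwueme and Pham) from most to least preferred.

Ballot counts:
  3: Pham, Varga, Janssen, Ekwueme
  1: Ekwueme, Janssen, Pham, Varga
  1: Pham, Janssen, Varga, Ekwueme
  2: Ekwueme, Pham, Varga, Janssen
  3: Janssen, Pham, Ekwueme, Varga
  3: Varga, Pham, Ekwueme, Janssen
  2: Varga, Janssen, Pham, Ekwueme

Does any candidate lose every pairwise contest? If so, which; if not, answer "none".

Ekwueme

Head-to-head results (15 committee members):
Varga vs Janssen: 3+2+3+2 = 10 for Varga, 5 for Janssen — Varga by 10–5.
Varga vs Ekwueme: 3+1+3+2 = 9 for Varga, 6 for Ekwueme — Varga by 9–6.
Varga vs Pham: Pham wins 10–5.
Janssen vs Ekwueme: Janssen preferred on 3+1+3+2 = 9 ballots; Janssen wins 9–6.
Janssen vs Pham: Janssen preferred on 1+3+2 = 6 ballots; Pham wins 9–6.
Ekwueme vs Pham: Pham, 12–3.
Ekwueme loses to every other candidate — it is the Condorcet loser.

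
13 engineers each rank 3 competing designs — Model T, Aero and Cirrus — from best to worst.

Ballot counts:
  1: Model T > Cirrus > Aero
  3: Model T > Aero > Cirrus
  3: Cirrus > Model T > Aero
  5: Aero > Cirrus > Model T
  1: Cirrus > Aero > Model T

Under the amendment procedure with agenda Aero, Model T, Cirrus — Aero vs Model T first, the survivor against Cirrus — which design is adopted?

Cirrus

Round 1: Aero vs Model T — 6–7, Model T advances.
Round 2: Model T vs Cirrus — 4–9, Cirrus advances.
The agenda winner is Cirrus.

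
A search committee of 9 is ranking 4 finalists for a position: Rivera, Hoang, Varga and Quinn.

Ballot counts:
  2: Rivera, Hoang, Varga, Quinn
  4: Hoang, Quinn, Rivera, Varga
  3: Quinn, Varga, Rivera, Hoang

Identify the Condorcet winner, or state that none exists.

none

Check each pair by majority over 9 ballots:
Rivera vs Hoang: Rivera wins 5–4.
Rivera vs Varga: Rivera wins 6–3.
Rivera–Quinn: Quinn 7–2.
Hoang–Varga: Hoang 6–3.
Hoang vs Quinn: Hoang, 6–3.
Varga–Quinn: Quinn 7–2.
Each candidate drops at least one matchup (Rivera loses to Quinn; Hoang loses to Rivera; Varga loses to Rivera; Quinn loses to Hoang); the cycle Rivera → Hoang → Quinn → Rivera rules out a Condorcet winner.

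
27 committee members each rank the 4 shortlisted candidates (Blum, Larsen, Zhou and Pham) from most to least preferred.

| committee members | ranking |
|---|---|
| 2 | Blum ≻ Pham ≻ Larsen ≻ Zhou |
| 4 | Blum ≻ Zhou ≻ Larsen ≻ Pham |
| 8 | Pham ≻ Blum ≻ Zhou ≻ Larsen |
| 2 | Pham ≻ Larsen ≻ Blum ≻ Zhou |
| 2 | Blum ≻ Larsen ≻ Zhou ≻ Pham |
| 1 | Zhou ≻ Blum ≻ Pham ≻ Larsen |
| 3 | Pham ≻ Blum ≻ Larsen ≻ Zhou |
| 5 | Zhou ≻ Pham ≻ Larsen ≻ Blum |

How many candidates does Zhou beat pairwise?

Zhou against each rival (27 committee members):
Zhou vs Blum: Blum wins 21–6.
Zhou vs Larsen: 4+8+1+5 = 18 for Zhou, 9 for Larsen — Zhou by 18–9.
Zhou vs Pham: Pham wins 15–12.
Zhou beats Larsen; loses to Blum, Pham — 1 pairwise win.

1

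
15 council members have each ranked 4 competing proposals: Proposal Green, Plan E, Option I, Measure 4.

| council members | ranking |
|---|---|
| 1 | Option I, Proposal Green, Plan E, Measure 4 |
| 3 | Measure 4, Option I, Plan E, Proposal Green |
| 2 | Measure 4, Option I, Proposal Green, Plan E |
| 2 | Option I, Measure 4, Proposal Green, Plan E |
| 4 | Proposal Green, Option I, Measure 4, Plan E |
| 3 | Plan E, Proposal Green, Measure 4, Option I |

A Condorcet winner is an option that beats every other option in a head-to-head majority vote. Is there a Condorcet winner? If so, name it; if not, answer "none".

none

Check each pair by majority over 15 ballots:
Proposal Green vs Plan E: Proposal Green wins 9–6.
Proposal Green vs Option I: 7 to 8, Option I.
Proposal Green vs Measure 4: Proposal Green, 8–7.
Plan E vs Option I: Option I, 12–3.
Plan E vs Measure 4: 1+3 = 4 for Plan E, 11 for Measure 4 — Measure 4 by 11–4.
Option I vs Measure 4: Measure 4 wins 8–7.
Each option drops at least one matchup (Proposal Green loses to Option I; Plan E loses to Proposal Green; Option I loses to Measure 4; Measure 4 loses to Proposal Green); the cycle Proposal Green beats Measure 4 beats Option I beats Proposal Green rules out a Condorcet winner.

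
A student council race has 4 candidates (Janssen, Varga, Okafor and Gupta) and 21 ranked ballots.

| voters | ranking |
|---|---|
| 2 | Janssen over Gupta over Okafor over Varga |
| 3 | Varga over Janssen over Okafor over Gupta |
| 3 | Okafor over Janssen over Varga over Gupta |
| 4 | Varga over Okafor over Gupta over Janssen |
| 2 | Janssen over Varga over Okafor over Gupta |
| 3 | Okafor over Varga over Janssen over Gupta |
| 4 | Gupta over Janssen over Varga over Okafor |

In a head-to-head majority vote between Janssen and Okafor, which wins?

Ballots ranking Janssen above Okafor: 2 + 3 + 2 + 4 = 11.
Ballots ranking Okafor above Janssen: 21 − 11 = 10.
Janssen wins the head-to-head 11–10.

Janssen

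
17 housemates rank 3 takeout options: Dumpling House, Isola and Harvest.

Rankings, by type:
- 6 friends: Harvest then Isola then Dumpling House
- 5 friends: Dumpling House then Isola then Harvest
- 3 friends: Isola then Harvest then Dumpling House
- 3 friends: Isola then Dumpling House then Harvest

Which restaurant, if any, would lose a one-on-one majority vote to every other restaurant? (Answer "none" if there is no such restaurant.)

Dumpling House

Pairwise majorities:
Dumpling House vs Isola: Dumpling House preferred on 5 ballots; Isola wins 12–5.
Dumpling House vs Harvest: Dumpling House is ranked higher on 5+3 = 8 ballots, Harvest on 9. Harvest wins 9–8.
Isola vs Harvest: Isola preferred on 5+3+3 = 11 ballots; Isola wins 11–6.
Dumpling House is beaten in every head-to-head and is the Condorcet loser.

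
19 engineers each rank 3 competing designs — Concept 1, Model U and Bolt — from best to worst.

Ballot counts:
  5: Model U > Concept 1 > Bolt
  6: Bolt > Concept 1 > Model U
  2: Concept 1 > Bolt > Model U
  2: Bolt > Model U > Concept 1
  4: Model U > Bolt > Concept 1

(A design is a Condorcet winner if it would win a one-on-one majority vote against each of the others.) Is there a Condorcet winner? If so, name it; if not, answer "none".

Bolt

Head-to-head results (19 engineers):
Concept 1 vs Model U: Model U wins 11–8.
Concept 1 vs Bolt: Bolt wins 12–7.
Model U vs Bolt: Model U is ranked higher on 5+4 = 9 ballots, Bolt on 10. Bolt wins 10–9.
Only Bolt has no losses; Bolt is the Condorcet winner.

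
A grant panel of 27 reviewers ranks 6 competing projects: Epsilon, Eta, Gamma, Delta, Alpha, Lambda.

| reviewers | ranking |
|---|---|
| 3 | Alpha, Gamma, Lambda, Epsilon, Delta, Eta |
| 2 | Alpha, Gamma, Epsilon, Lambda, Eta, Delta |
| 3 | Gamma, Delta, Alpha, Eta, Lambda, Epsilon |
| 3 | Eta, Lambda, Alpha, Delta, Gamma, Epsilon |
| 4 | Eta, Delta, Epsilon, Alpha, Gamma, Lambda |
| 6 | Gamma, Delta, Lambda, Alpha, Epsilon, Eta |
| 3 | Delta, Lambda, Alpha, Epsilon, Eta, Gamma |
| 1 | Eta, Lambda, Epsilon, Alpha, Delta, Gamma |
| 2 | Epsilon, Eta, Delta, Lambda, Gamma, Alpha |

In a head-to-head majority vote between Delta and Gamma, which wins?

Gamma

Ballots ranking Delta above Gamma: 3 + 4 + 3 + 1 + 2 = 13.
Ballots ranking Gamma above Delta: 27 − 13 = 14.
Gamma wins the head-to-head 14–13.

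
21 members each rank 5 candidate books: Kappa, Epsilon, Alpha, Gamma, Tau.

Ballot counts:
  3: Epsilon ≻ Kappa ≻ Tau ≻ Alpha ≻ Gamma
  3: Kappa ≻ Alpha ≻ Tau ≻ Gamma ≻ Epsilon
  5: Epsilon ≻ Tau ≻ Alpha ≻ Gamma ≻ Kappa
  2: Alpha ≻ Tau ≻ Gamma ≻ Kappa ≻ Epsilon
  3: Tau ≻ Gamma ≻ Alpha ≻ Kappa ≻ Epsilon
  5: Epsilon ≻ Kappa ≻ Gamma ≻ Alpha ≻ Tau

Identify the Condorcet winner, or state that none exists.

Epsilon

Head-to-head results (21 members):
Kappa vs Epsilon: Epsilon, 13–8.
Kappa–Alpha: Kappa 11–10.
Kappa vs Gamma: 11 to 10, Kappa.
Kappa vs Tau: Kappa preferred on 3+3+5 = 11 ballots; Kappa wins 11–10.
Epsilon vs Alpha: 13 to 8, Epsilon.
Epsilon vs Gamma: Epsilon preferred on 3+5+5 = 13 ballots; Epsilon wins 13–8.
Epsilon vs Tau: Epsilon preferred on 3+5+5 = 13 ballots; Epsilon wins 13–8.
Alpha vs Gamma: 13 to 8, Alpha.
Alpha vs Tau: Tau wins 11–10.
Gamma vs Tau: Tau wins 16–5.
Epsilon wins every pairwise contest, so Epsilon is the Condorcet winner.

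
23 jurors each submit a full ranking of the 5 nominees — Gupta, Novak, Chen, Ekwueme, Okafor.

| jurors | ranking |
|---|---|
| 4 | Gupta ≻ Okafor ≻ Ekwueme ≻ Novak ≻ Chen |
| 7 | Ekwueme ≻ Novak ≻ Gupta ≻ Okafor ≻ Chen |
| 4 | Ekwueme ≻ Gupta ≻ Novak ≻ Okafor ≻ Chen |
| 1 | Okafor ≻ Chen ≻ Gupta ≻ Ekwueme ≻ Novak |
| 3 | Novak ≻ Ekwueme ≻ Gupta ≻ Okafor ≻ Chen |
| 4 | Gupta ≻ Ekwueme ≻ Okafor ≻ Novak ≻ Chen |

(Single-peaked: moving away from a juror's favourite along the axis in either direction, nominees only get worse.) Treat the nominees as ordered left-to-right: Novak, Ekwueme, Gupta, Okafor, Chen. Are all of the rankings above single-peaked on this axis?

yes

Axis positions: Novak=1, Ekwueme=2, Gupta=3, Okafor=4, Chen=5.
Type 1 (peak Gupta at position 3): ranking walks positions 3-4-2-1-5, expanding outward from the peak — single-peaked.
Type 2 (peak Ekwueme at position 2): ranking walks positions 2-1-3-4-5, expanding outward from the peak — single-peaked.
Type 3 (peak Ekwueme at position 2): ranking walks positions 2-3-1-4-5, expanding outward from the peak — single-peaked.
Type 4 (peak Okafor at position 4): ranking walks positions 4-5-3-2-1, expanding outward from the peak — single-peaked.
Type 5 (peak Novak at position 1): ranking walks positions 1-2-3-4-5, expanding outward from the peak — single-peaked.
Type 6 (peak Gupta at position 3): ranking walks positions 3-2-4-1-5, expanding outward from the peak — single-peaked.
Every ranking is single-peaked on this axis.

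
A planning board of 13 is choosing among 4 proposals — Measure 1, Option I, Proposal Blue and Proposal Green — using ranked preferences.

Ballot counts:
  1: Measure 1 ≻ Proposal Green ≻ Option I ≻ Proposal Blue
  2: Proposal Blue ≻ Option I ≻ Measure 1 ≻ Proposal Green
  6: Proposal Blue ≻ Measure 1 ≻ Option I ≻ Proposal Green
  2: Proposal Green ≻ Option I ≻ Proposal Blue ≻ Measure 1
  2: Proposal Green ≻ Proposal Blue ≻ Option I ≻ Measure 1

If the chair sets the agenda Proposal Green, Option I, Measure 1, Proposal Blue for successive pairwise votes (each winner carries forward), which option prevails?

Round 1: Proposal Green vs Option I — 5–8, Option I advances.
Round 2: Option I vs Measure 1 — 6–7, Measure 1 advances.
Round 3: Measure 1 vs Proposal Blue — 1–12, Proposal Blue advances.
The agenda winner is Proposal Blue.

Proposal Blue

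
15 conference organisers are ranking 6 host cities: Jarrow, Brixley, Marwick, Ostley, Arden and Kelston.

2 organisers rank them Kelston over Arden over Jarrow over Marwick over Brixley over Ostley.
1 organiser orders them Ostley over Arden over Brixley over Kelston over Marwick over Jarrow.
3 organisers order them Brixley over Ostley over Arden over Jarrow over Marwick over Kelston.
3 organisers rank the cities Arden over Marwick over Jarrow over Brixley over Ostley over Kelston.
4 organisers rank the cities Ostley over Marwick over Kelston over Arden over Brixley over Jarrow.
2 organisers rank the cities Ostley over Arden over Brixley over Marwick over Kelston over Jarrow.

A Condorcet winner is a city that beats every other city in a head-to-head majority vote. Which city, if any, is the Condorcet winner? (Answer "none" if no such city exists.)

none

Check each pair by majority over 15 ballots:
Jarrow vs Brixley: Brixley wins 10–5.
Jarrow vs Marwick: Marwick wins 10–5.
Jarrow vs Ostley: Jarrow is ranked higher on 2+3 = 5 ballots, Ostley on 10. Ostley wins 10–5.
Jarrow vs Arden: Arden, 15–0.
Jarrow vs Kelston: Kelston wins 9–6.
Brixley–Marwick: Marwick 9–6.
Brixley vs Ostley: Brixley wins 8–7.
Brixley vs Arden: 3 for Brixley, 12 for Arden — Arden by 12–3.
Brixley–Kelston: Brixley 9–6.
Marwick vs Ostley: 5 to 10, Ostley.
Marwick vs Arden: Marwick preferred on 4 ballots; Arden wins 11–4.
Marwick vs Kelston: Marwick wins 12–3.
Ostley vs Arden: Ostley wins 10–5.
Ostley vs Kelston: 13 to 2, Ostley.
Arden vs Kelston: Arden, 9–6.
Each city drops at least one matchup (Jarrow loses to Brixley; Brixley loses to Marwick; Marwick loses to Ostley; Ostley loses to Brixley; Arden loses to Ostley; Kelston loses to Brixley); the cycle Brixley beats Ostley beats Marwick beats Brixley rules out a Condorcet winner.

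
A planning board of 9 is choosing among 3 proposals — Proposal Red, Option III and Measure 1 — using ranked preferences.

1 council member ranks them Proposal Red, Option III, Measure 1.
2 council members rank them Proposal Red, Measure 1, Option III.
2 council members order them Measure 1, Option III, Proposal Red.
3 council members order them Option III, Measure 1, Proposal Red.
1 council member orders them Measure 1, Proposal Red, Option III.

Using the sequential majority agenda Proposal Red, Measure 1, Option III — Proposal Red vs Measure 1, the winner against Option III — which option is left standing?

Measure 1

Round 1: Proposal Red vs Measure 1 — 3–6, Measure 1 advances.
Round 2: Measure 1 vs Option III — 5–4, Measure 1 advances.
The agenda winner is Measure 1.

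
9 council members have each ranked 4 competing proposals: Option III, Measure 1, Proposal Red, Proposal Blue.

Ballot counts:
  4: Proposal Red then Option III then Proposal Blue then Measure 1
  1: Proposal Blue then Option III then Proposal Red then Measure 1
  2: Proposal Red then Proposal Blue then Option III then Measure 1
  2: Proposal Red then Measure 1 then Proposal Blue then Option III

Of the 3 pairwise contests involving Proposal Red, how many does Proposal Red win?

3

Proposal Red against each rival (9 council members):
Proposal Red vs Option III: Proposal Red is ranked higher on 4+2+2 = 8 ballots, Option III on 1. Proposal Red wins 8–1.
Proposal Red–Measure 1: Proposal Red 9–0.
Proposal Red vs Proposal Blue: Proposal Red, 8–1.
Proposal Red beats Option III, Measure 1, Proposal Blue — 3 pairwise wins.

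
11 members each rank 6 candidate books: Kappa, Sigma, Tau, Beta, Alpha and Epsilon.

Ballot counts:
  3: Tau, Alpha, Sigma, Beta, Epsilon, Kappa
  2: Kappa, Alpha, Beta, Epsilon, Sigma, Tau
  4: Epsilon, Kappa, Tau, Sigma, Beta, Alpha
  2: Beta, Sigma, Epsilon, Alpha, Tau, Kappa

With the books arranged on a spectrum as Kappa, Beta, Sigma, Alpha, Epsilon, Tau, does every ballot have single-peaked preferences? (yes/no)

no

Axis positions: Kappa=1, Beta=2, Sigma=3, Alpha=4, Epsilon=5, Tau=6.
Faction 1: ranking walks positions 6-4-3-2-5-1; Alpha is ranked above Epsilon even though Epsilon lies between Alpha and the peak Tau on the axis — preferences dip and rise again. Not single-peaked.
Faction 2: ranking walks positions 1-4-2-5-3-6; Alpha is ranked above Beta even though Beta lies between Alpha and the peak Kappa on the axis — preferences dip and rise again. Not single-peaked.
Faction 3: ranking walks positions 5-1-6-3-2-4; Kappa is ranked above Alpha even though Alpha lies between Kappa and the peak Epsilon on the axis — preferences dip and rise again. Not single-peaked.
Faction 4: ranking walks positions 2-3-5-4-6-1; Epsilon is ranked above Alpha even though Alpha lies between Epsilon and the peak Beta on the axis — preferences dip and rise again. Not single-peaked.
Faction 1 violates single-peakedness, so the profile is not single-peaked on this axis.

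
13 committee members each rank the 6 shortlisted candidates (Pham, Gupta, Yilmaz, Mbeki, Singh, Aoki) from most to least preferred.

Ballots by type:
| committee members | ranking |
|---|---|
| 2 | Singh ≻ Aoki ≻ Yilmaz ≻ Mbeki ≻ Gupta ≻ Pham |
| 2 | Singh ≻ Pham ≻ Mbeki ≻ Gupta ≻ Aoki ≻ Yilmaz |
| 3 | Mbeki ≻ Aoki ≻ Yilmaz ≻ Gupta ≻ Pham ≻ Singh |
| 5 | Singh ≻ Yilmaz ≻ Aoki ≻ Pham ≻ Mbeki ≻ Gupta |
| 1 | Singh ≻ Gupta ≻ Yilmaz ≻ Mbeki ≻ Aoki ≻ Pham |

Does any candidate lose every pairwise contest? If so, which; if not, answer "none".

Pairwise majorities:
Pham vs Gupta: Pham wins 7–6.
Pham–Yilmaz: Yilmaz 11–2.
Pham vs Mbeki: Pham preferred on 2+5 = 7 ballots; Pham wins 7–6.
Pham–Singh: Singh 10–3.
Pham vs Aoki: Aoki wins 11–2.
Gupta vs Yilmaz: Gupta preferred on 2+1 = 3 ballots; Yilmaz wins 10–3.
Gupta vs Mbeki: Mbeki, 12–1.
Gupta vs Singh: Singh wins 10–3.
Gupta vs Aoki: 3 to 10, Aoki.
Yilmaz vs Mbeki: Yilmaz wins 8–5.
Yilmaz vs Singh: Yilmaz preferred on 3 ballots; Singh wins 10–3.
Yilmaz–Aoki: Aoki 7–6.
Mbeki vs Singh: Mbeki is ranked higher on 3 ballots, Singh on 10. Singh wins 10–3.
Mbeki vs Aoki: Aoki, 7–6.
Singh vs Aoki: Singh is ranked higher on 2+2+5+1 = 10 ballots, Aoki on 3. Singh wins 10–3.
Gupta loses to every other candidate — it is the Condorcet loser.

Gupta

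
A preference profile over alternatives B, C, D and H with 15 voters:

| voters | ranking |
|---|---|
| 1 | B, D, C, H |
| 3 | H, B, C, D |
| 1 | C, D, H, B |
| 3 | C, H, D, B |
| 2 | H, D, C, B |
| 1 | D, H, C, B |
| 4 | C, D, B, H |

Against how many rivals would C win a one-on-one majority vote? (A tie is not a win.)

C against each rival (15 voters):
C–B: C 11–4.
C vs D: C preferred on 3+1+3+4 = 11 ballots; C wins 11–4.
C vs H: C is ranked higher on 1+1+3+4 = 9 ballots, H on 6. C wins 9–6.
C beats B, D, H — 3 pairwise wins.

3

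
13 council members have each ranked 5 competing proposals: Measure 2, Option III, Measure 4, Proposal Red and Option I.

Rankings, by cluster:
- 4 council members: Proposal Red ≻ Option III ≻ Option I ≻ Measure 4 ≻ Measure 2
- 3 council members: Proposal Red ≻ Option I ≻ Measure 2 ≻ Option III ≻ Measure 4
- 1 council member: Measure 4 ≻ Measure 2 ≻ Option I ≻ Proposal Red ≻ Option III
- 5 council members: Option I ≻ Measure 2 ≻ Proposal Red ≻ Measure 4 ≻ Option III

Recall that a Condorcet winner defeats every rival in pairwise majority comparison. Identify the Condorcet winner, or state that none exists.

Check each pair by majority over 13 ballots:
Measure 2 vs Option III: Measure 2 preferred on 3+1+5 = 9 ballots; Measure 2 wins 9–4.
Measure 2 vs Measure 4: 3+5 = 8 for Measure 2, 5 for Measure 4 — Measure 2 by 8–5.
Measure 2 vs Proposal Red: Measure 2 is ranked higher on 1+5 = 6 ballots, Proposal Red on 7. Proposal Red wins 7–6.
Measure 2 vs Option I: Option I wins 12–1.
Option III vs Measure 4: Option III, 7–6.
Option III vs Proposal Red: Proposal Red, 13–0.
Option III vs Option I: Option III preferred on 4 ballots; Option I wins 9–4.
Measure 4 vs Proposal Red: Proposal Red, 12–1.
Measure 4 vs Option I: Measure 4 is ranked higher on 1 ballot, Option I on 12. Option I wins 12–1.
Proposal Red vs Option I: 7 to 6, Proposal Red.
Proposal Red wins every pairwise contest, so Proposal Red is the Condorcet winner.

Proposal Red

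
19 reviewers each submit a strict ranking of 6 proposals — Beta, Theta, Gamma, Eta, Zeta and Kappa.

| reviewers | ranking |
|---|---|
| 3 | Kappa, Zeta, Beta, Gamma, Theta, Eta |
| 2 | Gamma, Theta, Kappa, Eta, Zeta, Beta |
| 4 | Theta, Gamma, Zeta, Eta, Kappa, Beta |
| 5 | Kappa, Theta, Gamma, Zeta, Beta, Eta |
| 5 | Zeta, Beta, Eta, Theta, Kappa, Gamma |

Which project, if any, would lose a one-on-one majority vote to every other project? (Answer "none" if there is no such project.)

Head-to-head results (19 reviewers):
Beta vs Theta: Beta preferred on 3+5 = 8 ballots; Theta wins 11–8.
Beta vs Gamma: Beta is ranked higher on 3+5 = 8 ballots, Gamma on 11. Gamma wins 11–8.
Beta vs Eta: Beta is ranked higher on 3+5+5 = 13 ballots, Eta on 6. Beta wins 13–6.
Beta vs Zeta: Beta is ranked higher on 0 ballots, Zeta on 19. Zeta wins 19–0.
Beta–Kappa: Kappa 14–5.
Theta vs Gamma: Theta is ranked higher on 4+5+5 = 14 ballots, Gamma on 5. Theta wins 14–5.
Theta–Eta: Theta 14–5.
Theta vs Zeta: Theta wins 11–8.
Theta vs Kappa: Theta wins 11–8.
Gamma vs Eta: Gamma, 14–5.
Gamma vs Zeta: 2+4+5 = 11 for Gamma, 8 for Zeta — Gamma by 11–8.
Gamma vs Kappa: Kappa wins 13–6.
Eta vs Zeta: Eta is ranked higher on 2 ballots, Zeta on 17. Zeta wins 17–2.
Eta–Kappa: Kappa 10–9.
Zeta vs Kappa: 4+5 = 9 for Zeta, 10 for Kappa — Kappa by 10–9.
Eta is beaten in every head-to-head and is the Condorcet loser.

Eta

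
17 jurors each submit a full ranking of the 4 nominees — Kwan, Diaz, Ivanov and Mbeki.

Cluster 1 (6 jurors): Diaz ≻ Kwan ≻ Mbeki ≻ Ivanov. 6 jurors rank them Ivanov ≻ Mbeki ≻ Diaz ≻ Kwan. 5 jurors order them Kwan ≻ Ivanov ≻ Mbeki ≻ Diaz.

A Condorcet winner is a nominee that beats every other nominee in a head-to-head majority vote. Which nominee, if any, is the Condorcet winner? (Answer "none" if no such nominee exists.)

none

Head-to-head results (17 jurors):
Kwan vs Diaz: 5 to 12, Diaz.
Kwan vs Ivanov: Kwan is ranked higher on 6+5 = 11 ballots, Ivanov on 6. Kwan wins 11–6.
Kwan vs Mbeki: Kwan preferred on 6+5 = 11 ballots; Kwan wins 11–6.
Diaz vs Ivanov: Diaz is ranked higher on 6 ballots, Ivanov on 11. Ivanov wins 11–6.
Diaz vs Mbeki: 6 to 11, Mbeki.
Ivanov vs Mbeki: Ivanov preferred on 6+5 = 11 ballots; Ivanov wins 11–6.
No nominee is unbeaten: Kwan loses to Diaz; Diaz loses to Ivanov; Ivanov loses to Kwan; Mbeki loses to Kwan. In particular Kwan beats Ivanov beats Diaz beats Kwan is a majority cycle — no Condorcet winner exists.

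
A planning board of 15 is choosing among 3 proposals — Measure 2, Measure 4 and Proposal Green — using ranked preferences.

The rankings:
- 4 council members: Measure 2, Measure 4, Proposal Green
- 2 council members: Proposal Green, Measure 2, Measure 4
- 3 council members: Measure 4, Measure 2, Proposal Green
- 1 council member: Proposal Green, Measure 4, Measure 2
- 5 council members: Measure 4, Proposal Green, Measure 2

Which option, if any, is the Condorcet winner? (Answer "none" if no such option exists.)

Measure 4

Check each pair by majority over 15 ballots:
Measure 2 vs Measure 4: 4+2 = 6 for Measure 2, 9 for Measure 4 — Measure 4 by 9–6.
Measure 2 vs Proposal Green: Measure 2 preferred on 4+3 = 7 ballots; Proposal Green wins 8–7.
Measure 4 vs Proposal Green: 12 to 3, Measure 4.
Measure 4 defeats every rival head-to-head and is the Condorcet winner.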